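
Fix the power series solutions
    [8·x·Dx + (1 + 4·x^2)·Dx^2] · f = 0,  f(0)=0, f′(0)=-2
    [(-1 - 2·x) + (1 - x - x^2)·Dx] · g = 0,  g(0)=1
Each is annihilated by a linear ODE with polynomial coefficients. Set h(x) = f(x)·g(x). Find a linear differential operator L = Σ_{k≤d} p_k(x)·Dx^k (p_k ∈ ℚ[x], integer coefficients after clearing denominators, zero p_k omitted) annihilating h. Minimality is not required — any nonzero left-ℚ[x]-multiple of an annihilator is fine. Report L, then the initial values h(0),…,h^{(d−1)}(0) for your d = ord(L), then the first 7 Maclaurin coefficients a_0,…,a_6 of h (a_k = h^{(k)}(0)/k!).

L = (2 + 8·x + 24·x^2) + (2 - 4·x + 16·x^2 + 24·x^3)·Dx + (-1 + x - 3·x^2 + 4·x^3 + 4·x^4)·Dx^2  (order 2).
h: a_k = 0, -2, -2, -4/3, -10/3, -166/15, -72/5, …
ICs: h(0) = 0, h′(0) = -2.

f: a_k = 0, -2, 0, 8/3, 0, -32/5, 0, …
g: a_k = 1, 1, 2, 3, 5, 8, 13, …
Sym-product of L_f,L_g gives L₀ (≤ ord 2).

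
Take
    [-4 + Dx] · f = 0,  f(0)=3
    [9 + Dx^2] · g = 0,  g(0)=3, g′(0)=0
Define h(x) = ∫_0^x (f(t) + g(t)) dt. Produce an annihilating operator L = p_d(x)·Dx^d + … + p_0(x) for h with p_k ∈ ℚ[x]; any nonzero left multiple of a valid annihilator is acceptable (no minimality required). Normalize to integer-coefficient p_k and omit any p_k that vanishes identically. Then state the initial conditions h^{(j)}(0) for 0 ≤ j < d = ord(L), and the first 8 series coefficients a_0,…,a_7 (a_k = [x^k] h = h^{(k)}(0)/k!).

L = -36·Dx + 9·Dx^2 - 4·Dx^3 + Dx^4  (order 4).
h: a_k = 0, 6, 6, 7/2, 8, 337/40, 64/15, 481/240, …
ICs: h(0) = 0, h′(0) = 6, h′′(0) = 12, h′′′(0) = 21.

f: a_k = 3, 12, 24, 32, 32, 128/5, 256/15, 1024/105, …
g: a_k = 3, 0, -27/2, 0, 81/8, 0, -243/80, 0, …
Weyl lclm of L_f,L_g ⇒ L₀ (ord ≤ 3).
∫: right-multiply L₀ by Dx.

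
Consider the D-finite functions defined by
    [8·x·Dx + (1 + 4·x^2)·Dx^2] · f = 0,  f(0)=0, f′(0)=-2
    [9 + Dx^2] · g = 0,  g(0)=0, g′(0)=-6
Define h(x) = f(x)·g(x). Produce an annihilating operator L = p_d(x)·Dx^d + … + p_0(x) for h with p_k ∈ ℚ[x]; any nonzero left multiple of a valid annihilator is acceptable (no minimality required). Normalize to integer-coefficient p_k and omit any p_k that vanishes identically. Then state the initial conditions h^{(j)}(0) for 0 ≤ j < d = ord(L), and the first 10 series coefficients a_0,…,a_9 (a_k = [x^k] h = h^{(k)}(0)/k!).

f: a_k = 0, -2, 0, 8/3, 0, -32/5, 0, 128/7, 0, -512/9, …
g: a_k = 0, -6, 0, 9, 0, -81/20, 0, 243/280, 0, -243/2240, …
Sym-product of L_f,L_g gives L₀ (≤ ord 4).
L = (2925 + 31536·x^2 + 95904·x^4 + 186624·x^6 + 186624·x^8) + (2448·x + 20160·x^3 + 62208·x^5 + 82944·x^7)·Dx + (442 + 5088·x^2 + 19008·x^4 + 41472·x^6 + 41472·x^8)·Dx^2 + (272·x + 2240·x^3 + 6912·x^5 + 9216·x^7)·Dx^3 + (13 + 176·x^2 + 928·x^4 + 2304·x^6 + 2304·x^8)·Dx^4  (order 4).
h: a_k = 0, 0, 12, 0, -34, 0, 141/2, 0, -3597/20, 0, …
ICs: h(0) = 0, h′(0) = 0, h′′(0) = 24, h′′′(0) = 0.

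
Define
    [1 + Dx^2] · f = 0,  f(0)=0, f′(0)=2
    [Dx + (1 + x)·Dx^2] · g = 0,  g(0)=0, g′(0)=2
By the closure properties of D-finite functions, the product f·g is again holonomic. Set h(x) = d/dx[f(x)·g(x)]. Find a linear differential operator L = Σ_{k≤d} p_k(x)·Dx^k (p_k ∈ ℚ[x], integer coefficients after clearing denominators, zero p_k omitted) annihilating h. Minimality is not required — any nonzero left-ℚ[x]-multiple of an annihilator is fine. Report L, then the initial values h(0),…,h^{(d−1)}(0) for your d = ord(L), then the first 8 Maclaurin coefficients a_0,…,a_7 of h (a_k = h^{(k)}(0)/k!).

L = (-25 - 44·x - 42·x^2 + 12·x^3 + 43·x^4 + 24·x^5 + 4·x^6) + (-24 - 32·x + 20·x^2 + 60·x^3 + 40·x^4 + 8·x^5)·Dx + (-28 - 44·x - 14·x^2 + 72·x^3 + 98·x^4 + 48·x^5 + 8·x^6)·Dx^2 + (-24 - 32·x + 20·x^2 + 60·x^3 + 40·x^4 + 8·x^5)·Dx^3 + (-3 + 28·x^2 + 60·x^3 + 55·x^4 + 24·x^5 + 4·x^6)·Dx^4  (order 4).
h: a_k = 0, 8, -6, 8/3, -10/3, 11/3, -217/60, 226/63, …
ICs: h(0) = 0, h′(0) = 8, h′′(0) = -12, h′′′(0) = 16.

f: a_k = 0, 2, 0, -1/3, 0, 1/60, 0, -1/2520, …
g: a_k = 0, 2, -1, 2/3, -1/2, 2/5, -1/3, 2/7, …
L₀ := L_f ⊗_s L_g (sym. prod.), ord ≤ 4.
h₀' ⇒ L via d/dx closure of L₀.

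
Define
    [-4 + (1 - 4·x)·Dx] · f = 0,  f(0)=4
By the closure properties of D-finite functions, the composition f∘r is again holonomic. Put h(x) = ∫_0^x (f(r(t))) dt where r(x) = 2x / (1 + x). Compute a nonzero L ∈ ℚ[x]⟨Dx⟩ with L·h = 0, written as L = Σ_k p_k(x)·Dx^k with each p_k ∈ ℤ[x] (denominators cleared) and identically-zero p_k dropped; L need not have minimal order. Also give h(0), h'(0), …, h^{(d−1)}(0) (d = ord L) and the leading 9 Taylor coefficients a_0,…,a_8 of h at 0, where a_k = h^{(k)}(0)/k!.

L = 8·Dx + (-1 + 6·x + 7·x^2)·Dx^2  (order 2).
h: a_k = 0, 4, 16, 224/3, 392, 10976/5, 38416/3, 76832, 470596, …
ICs: h(0) = 0, h′(0) = 4.

f: a_k = 4, 16, 64, 256, 1024, 4096, 16384, 65536, 262144, …
Change of var in L_f (x↦r) gives L₀.
∫: right-multiply L₀ by Dx.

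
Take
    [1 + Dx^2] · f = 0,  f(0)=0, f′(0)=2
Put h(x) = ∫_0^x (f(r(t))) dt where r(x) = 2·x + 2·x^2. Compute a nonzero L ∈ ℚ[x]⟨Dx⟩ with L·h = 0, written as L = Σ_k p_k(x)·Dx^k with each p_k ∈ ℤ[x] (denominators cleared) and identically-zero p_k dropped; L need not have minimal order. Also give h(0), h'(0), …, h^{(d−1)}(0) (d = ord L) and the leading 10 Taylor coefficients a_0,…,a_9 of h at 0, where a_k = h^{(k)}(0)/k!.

f: a_k = 0, 2, 0, -1/3, 0, 1/60, 0, -1/2520, 0, 1/181440, …
Change of var in L_f (x↦r) gives L₀.
h=∫₀ˣh₀: take L = L₀·Dx.
L = (4 + 24·x + 48·x^2 + 32·x^3)·Dx - 2·Dx^2 + (1 + 2·x)·Dx^3  (order 3).
h: a_k = 0, 0, 2, 4/3, -2/3, -8/5, -56/45, 0, 208/315, 224/405, …
ICs: h(0) = 0, h′(0) = 0, h′′(0) = 4.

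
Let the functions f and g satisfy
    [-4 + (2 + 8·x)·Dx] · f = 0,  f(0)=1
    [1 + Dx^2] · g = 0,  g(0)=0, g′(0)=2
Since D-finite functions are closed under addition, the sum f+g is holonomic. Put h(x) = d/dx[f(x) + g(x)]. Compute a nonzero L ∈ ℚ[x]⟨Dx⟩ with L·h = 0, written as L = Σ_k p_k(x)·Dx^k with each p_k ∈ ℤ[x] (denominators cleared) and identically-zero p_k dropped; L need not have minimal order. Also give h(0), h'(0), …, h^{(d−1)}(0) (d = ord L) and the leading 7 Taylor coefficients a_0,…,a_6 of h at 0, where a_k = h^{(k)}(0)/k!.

L = (-122 - 16·x - 32·x^2) + (-13 - 60·x - 48·x^2 - 64·x^3)·Dx + (-122 - 16·x - 32·x^2)·Dx^2 + (-13 - 60·x - 48·x^2 - 64·x^3)·Dx^3  (order 3).
h: a_k = 4, -4, 11, -40, 1681/12, -504, 665279/360, …
ICs: h(0) = 4, h′(0) = -4, h′′(0) = 22.

f: a_k = 1, 2, -2, 4, -10, 28, -84, …
g: a_k = 0, 2, 0, -1/3, 0, 1/60, 0, …
Sum ⇒ L₀ = lclm(L_f,L_g) in ℚ(x)⟨Dx⟩.
h=h₀': d/dx-closure on L₀ ⇒ L.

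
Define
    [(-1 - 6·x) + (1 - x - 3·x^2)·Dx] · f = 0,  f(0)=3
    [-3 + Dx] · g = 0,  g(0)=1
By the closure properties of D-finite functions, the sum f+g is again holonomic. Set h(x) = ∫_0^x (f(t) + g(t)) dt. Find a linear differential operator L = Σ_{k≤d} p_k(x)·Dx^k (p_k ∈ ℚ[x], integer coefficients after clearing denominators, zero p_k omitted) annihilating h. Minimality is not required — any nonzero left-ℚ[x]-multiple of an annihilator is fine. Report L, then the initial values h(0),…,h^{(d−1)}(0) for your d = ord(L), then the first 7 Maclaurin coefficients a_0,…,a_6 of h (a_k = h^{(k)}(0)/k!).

L = (-15 - 9·x - 243·x^2 - 162·x^3)·Dx + (-1 + 36·x + 99·x^2 - 54·x^3 - 81·x^4)·Dx^2 + (2 - 11·x - 6·x^2 + 36·x^3 + 27·x^4)·Dx^3  (order 3).
h: a_k = 0, 4, 3, 11/2, 51/8, 483/40, 1627/80, …
ICs: h(0) = 0, h′(0) = 4, h′′(0) = 6.

f: a_k = 3, 3, 12, 21, 57, 120, 291, …
g: a_k = 1, 3, 9/2, 9/2, 27/8, 81/40, 81/80, …
f+g: L₀ = lclm(L_f,L_g), ord ≤ 1+1.
∫: right-multiply L₀ by Dx.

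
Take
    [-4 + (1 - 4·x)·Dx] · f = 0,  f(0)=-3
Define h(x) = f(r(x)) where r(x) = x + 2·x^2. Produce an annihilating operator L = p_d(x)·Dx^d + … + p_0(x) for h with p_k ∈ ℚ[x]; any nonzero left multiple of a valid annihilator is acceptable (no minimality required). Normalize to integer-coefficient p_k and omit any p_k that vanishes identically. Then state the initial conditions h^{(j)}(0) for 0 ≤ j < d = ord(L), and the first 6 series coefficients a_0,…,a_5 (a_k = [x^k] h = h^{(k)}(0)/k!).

f: a_k = -3, -12, -48, -192, -768, -3072, …
L₀ from L_f via x↦r, Dx↦r'^{-1}Dx.
L = (4 + 16·x) + (-1 + 4·x + 8·x^2)·Dx  (order 1).
h: a_k = -3, -12, -72, -384, -2112, -11520, …
ICs: h(0) = -3.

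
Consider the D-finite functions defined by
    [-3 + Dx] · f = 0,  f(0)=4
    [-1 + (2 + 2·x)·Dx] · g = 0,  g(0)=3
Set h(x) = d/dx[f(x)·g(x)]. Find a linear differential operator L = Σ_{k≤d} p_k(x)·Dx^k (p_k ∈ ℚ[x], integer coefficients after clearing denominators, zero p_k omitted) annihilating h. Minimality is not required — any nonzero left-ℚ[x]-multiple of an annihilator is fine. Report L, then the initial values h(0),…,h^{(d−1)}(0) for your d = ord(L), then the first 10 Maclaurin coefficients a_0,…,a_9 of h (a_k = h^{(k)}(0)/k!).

f: a_k = 4, 12, 18, 18, 27/2, 81/10, 81/20, 243/140, 729/1120, 243/1120, …
g: a_k = 3, 3/2, -3/8, 3/16, -15/128, 21/256, -63/1024, 99/2048, -1287/32768, 2145/65536, …
h₀=f·g: eliminate ⇒ L₀, order ≤ 1·1.
Differentiate: ansatz ord ≤ ord L₀ ⇒ L.
L = (47 + 84·x + 36·x^2) + (-14 - 26·x - 12·x^2)·Dx  (order 1).
h: a_k = 42, 141, 927/4, 2001/8, 12831/64, 81567/640, 171999/2560, 154269/5120, 6792957/573440, 4656093/1146880, …
ICs: h(0) = 42.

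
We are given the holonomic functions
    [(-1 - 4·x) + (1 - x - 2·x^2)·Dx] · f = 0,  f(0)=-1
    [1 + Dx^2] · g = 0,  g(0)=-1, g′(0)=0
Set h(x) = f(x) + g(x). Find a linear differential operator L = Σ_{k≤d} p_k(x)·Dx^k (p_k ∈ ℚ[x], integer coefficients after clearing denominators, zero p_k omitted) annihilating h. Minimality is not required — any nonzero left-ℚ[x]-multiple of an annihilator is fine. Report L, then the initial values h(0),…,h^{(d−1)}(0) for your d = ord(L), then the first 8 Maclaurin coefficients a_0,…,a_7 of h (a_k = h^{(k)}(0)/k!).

L = (31 + 146·x + 133·x^2 + 184·x^3 + 20·x^4 + 16·x^5) + (-7 - 3·x + 3·x^2 + 37·x^3 + 42·x^4 + 12·x^5 + 8·x^6)·Dx + (31 + 146·x + 133·x^2 + 184·x^3 + 20·x^4 + 16·x^5)·Dx^2 + (-7 - 3·x + 3·x^2 + 37·x^3 + 42·x^4 + 12·x^5 + 8·x^6)·Dx^3  (order 3).
h: a_k = -2, -1, -5/2, -5, -265/24, -21, -30959/720, -85, …
ICs: h(0) = -2, h′(0) = -1, h′′(0) = -5.

f: a_k = -1, -1, -3, -5, -11, -21, -43, -85, …
g: a_k = -1, 0, 1/2, 0, -1/24, 0, 1/720, 0, …
Weyl lclm of L_f,L_g ⇒ L₀ (ord ≤ 3).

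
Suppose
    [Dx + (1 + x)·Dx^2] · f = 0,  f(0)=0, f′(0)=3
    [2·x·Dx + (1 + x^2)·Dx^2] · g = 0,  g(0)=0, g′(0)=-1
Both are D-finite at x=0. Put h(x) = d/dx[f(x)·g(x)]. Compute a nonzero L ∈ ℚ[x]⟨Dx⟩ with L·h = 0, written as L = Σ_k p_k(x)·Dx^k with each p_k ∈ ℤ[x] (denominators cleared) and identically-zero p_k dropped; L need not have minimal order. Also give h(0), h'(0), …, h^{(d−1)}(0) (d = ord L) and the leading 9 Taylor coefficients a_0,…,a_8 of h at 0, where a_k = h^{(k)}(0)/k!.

f: a_k = 0, 3, -3/2, 1, -3/4, 3/5, -1/2, 3/7, -3/8, …
g: a_k = 0, -1, 0, 1/3, 0, -1/5, 0, 1/7, 0, …
f·g: L₀ = L_f ⊗_s L_g, ord ≤ 2·2.
h₀' ⇒ L via d/dx closure of L₀.
L = (24 + 44·x + 80·x^2 + 156·x^3 + 120·x^4 + 52·x^5 + 4·x^7) + (18 + 124·x + 308·x^2 + 484·x^3 + 544·x^4 + 372·x^5 + 140·x^6 + 12·x^7 + 14·x^8)·Dx + (12 + 64·x + 192·x^2 + 312·x^3 + 360·x^4 + 312·x^5 + 192·x^6 + 72·x^7 + 12·x^8 + 8·x^9)·Dx^2 + (5 + 18·x + 37·x^2 + 56·x^3 + 66·x^4 + 60·x^5 + 42·x^6 + 24·x^7 + 9·x^8 + 2·x^9 + x^10)·Dx^3  (order 3).
h: a_k = 0, -6, 9/2, 0, 5/4, -26/5, 77/20, 0, 363/280, …
ICs: h(0) = 0, h′(0) = -6, h′′(0) = 9.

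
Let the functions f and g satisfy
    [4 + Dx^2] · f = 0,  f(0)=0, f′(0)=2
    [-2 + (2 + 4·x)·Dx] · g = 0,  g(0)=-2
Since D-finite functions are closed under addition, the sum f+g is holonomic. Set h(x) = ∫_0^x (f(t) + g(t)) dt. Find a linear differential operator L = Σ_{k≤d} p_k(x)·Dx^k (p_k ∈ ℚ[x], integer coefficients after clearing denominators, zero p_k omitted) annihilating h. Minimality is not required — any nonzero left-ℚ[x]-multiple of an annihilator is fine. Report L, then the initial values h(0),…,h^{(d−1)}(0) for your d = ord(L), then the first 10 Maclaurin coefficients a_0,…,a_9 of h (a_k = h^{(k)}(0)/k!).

L = (-28 - 64·x - 64·x^2)·Dx + (12 + 88·x + 192·x^2 + 128·x^3)·Dx^2 + (-7 - 16·x - 16·x^2)·Dx^3 + (3 + 22·x + 48·x^2 + 32·x^3)·Dx^4  (order 4).
h: a_k = 0, -2, 0, 1/3, -7/12, 1/4, -89/360, 3/8, -10459/20160, 143/192, …
ICs: h(0) = 0, h′(0) = -2, h′′(0) = 0, h′′′(0) = 2.

f: a_k = 0, 2, 0, -4/3, 0, 4/15, 0, -8/315, 0, 4/2835, …
g: a_k = -2, -2, 1, -1, 5/4, -7/4, 21/8, -33/8, 429/64, -715/64, …
f+g: L₀ = lclm(L_f,L_g), ord ≤ 2+1.
Integrate: L := L₀·Dx.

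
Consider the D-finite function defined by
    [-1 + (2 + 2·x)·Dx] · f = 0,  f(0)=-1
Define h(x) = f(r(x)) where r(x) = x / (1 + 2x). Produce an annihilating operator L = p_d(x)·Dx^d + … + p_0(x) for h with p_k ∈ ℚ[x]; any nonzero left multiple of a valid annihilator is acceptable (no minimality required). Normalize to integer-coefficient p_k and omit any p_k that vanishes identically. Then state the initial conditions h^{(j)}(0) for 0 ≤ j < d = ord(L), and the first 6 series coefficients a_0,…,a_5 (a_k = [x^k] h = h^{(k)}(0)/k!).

L = -1 + (2 + 10·x + 12·x^2)·Dx  (order 1).
h: a_k = -1, -1/2, 9/8, -41/16, 757/128, -3543/256, …
ICs: h(0) = -1.

f: a_k = -1, -1/2, 1/8, -1/16, 5/128, -7/256, …
h₀=f(r): pull back L_f along r ⇒ L₀.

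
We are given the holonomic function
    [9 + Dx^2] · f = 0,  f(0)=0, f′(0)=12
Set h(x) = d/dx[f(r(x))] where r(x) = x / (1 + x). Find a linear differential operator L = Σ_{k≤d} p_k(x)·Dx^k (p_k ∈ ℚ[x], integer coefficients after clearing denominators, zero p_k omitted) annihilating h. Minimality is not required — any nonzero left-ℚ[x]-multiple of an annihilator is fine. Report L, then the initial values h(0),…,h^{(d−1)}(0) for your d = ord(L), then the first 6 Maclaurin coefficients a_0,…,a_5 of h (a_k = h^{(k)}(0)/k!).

f: a_k = 0, 12, 0, -18, 0, 81/10, …
L₀ from L_f via x↦r, Dx↦r'^{-1}Dx.
h=h₀': d/dx-closure on L₀ ⇒ L.
L = (15 + 12·x + 6·x^2) + (6 + 18·x + 18·x^2 + 6·x^3)·Dx + (1 + 4·x + 6·x^2 + 4·x^3 + x^4)·Dx^2  (order 2).
h: a_k = 12, -24, -18, 168, -879/2, 765, …
ICs: h(0) = 12, h′(0) = -24.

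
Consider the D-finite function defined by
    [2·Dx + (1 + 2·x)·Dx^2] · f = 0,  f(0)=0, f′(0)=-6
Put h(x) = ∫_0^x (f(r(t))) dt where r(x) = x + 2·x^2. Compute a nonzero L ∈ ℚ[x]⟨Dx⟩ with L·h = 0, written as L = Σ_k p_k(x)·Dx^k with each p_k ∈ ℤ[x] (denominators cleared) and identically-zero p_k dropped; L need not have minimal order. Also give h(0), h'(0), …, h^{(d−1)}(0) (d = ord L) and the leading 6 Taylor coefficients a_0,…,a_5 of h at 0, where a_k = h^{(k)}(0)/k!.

L = (-2 + 8·x + 16·x^2)·Dx^2 + (1 + 6·x + 12·x^2 + 16·x^3)·Dx^3  (order 3).
h: a_k = 0, 0, -3, -2, 4, -12/5, …
ICs: h(0) = 0, h′(0) = 0, h′′(0) = -6.

f: a_k = 0, -6, 6, -8, 12, -96/5, …
h₀=f(r): pull back L_f along r ⇒ L₀.
Integrate: L := L₀·Dx.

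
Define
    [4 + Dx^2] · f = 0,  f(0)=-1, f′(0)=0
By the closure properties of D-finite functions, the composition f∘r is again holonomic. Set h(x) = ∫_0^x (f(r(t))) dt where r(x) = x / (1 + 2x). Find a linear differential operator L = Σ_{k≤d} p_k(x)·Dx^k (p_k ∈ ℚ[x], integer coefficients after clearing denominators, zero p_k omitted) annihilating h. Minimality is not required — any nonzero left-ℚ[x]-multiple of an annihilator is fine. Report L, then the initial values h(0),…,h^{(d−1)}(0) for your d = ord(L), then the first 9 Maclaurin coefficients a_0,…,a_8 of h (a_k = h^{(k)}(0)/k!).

L = 4·Dx + (4 + 24·x + 48·x^2 + 32·x^3)·Dx^2 + (1 + 8·x + 24·x^2 + 32·x^3 + 16·x^4)·Dx^3  (order 3).
h: a_k = 0, -1, 0, 2/3, -2, 14/3, -88/9, 6004/315, -174/5, …
ICs: h(0) = 0, h′(0) = -1, h′′(0) = 0.

f: a_k = -1, 0, 2, 0, -2/3, 0, 4/45, 0, -2/315, …
Substitute x→r, Dx→(1/r')Dx; clear ⇒ L₀.
Integrate: L := L₀·Dx.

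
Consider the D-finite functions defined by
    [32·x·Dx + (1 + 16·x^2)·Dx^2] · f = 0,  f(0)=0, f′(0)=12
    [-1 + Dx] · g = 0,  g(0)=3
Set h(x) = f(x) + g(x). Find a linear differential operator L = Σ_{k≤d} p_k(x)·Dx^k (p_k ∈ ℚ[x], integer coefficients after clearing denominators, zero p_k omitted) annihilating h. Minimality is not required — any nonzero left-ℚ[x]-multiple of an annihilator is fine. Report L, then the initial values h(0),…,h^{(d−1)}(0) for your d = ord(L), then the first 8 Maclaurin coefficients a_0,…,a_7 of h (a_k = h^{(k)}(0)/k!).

f: a_k = 0, 12, 0, -64, 0, 3072/5, 0, -49152/7, …
g: a_k = 3, 3, 3/2, 1/2, 1/8, 1/40, 1/240, 1/1680, …
Weyl lclm of L_f,L_g ⇒ L₀ (ord ≤ 3).
L = (32 - 32·x - 1536·x^2 - 512·x^3)·Dx + (-33 + 1504·x^2 - 256·x^4)·Dx^2 + (1 + 32·x + 32·x^2 + 512·x^3 + 256·x^4)·Dx^3  (order 3).
h: a_k = 3, 15, 3/2, -127/2, 1/8, 24577/40, 1/240, -11796479/1680, …
ICs: h(0) = 3, h′(0) = 15, h′′(0) = 3.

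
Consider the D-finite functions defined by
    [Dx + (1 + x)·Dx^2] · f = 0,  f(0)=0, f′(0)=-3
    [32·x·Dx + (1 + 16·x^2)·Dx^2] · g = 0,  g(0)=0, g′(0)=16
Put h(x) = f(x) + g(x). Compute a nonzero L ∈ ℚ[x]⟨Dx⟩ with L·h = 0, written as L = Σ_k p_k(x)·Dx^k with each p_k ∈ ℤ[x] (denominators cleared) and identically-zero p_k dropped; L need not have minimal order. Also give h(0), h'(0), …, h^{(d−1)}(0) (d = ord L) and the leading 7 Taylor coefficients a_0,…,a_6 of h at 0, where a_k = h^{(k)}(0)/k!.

f: a_k = 0, -3, 3/2, -1, 3/4, -3/5, 1/2, …
g: a_k = 0, 16, 0, -256/3, 0, 4096/5, 0, …
L₀ := lclm(L_f,L_g); ord L₀ ≤ 2+2.
L = (-32 - 96·x + 1536·x^2 + 512·x^3)·Dx + (-34 - 64·x + 1440·x^2 + 3072·x^3 + 1024·x^4)·Dx^2 + (-1 + 31·x + 32·x^2 + 512·x^3 + 768·x^4 + 256·x^5)·Dx^3  (order 3).
h: a_k = 0, 13, 3/2, -259/3, 3/4, 4093/5, 1/2, …
ICs: h(0) = 0, h′(0) = 13, h′′(0) = 3.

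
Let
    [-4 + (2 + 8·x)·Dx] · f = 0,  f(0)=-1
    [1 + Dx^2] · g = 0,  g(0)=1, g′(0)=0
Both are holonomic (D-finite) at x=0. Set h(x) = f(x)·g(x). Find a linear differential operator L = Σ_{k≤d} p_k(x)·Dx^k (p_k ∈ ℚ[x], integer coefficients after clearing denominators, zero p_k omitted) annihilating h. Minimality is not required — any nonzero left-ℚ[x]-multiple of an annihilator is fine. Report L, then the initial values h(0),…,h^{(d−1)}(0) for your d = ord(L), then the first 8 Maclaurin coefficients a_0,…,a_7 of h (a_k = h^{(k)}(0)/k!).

f: a_k = -1, -2, 2, -4, 10, -28, 84, -264, …
g: a_k = 1, 0, -1/2, 0, 1/24, 0, -1/720, 0, …
f·g: L₀ = L_f ⊗_s L_g, ord ≤ 1·2.
L = (13 + 8·x + 16·x^2) + (-4 - 16·x)·Dx + (1 + 8·x + 16·x^2)·Dx^2  (order 2).
h: a_k = -1, -2, 5/2, -3, 215/24, -313/12, 56941/720, -90059/360, …
ICs: h(0) = -1, h′(0) = -2.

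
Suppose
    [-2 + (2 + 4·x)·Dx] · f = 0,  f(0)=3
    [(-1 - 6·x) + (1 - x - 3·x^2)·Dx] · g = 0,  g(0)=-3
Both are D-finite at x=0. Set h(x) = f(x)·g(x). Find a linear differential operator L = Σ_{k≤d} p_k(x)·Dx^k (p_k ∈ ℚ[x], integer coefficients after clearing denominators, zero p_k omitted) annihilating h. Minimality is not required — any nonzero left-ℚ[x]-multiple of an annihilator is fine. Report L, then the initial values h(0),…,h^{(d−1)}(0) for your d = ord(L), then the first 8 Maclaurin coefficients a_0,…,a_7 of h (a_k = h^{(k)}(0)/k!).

f: a_k = 3, 3, -3/2, 3/2, -15/8, 21/8, -63/16, 99/16, …
g: a_k = -3, -3, -12, -21, -57, -120, -291, -651, …
Product ⇒ symmetric product L₀, ord ≤ 1.
L = (2 + 7·x + 9·x^2) + (-1 - x + 5·x^2 + 6·x^3)·Dx  (order 1).
h: a_k = -9, -18, -81/2, -99, -1719/8, -2079/4, -18441/16, -21843/8, …
ICs: h(0) = -9.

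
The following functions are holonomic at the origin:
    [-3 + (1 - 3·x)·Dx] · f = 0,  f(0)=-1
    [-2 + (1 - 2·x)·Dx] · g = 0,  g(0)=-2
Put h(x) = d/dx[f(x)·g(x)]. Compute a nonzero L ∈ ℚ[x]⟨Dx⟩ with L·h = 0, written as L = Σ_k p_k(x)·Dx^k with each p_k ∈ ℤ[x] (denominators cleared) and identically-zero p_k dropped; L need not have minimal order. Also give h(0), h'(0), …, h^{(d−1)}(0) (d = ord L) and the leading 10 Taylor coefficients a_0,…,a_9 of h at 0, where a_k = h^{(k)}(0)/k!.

L = (38 - 180·x + 216·x^2) + (-5 + 37·x - 90·x^2 + 72·x^3)·Dx  (order 1).
h: a_k = 10, 76, 390, 1688, 6650, 24708, 88270, 306736, 1044450, 3501980, …
ICs: h(0) = 10.

f: a_k = -1, -3, -9, -27, -81, -243, -729, -2187, -6561, -19683, …
g: a_k = -2, -4, -8, -16, -32, -64, -128, -256, -512, -1024, …
h₀=f·g: eliminate ⇒ L₀, order ≤ 1·1.
h=h₀': d/dx-closure on L₀ ⇒ L.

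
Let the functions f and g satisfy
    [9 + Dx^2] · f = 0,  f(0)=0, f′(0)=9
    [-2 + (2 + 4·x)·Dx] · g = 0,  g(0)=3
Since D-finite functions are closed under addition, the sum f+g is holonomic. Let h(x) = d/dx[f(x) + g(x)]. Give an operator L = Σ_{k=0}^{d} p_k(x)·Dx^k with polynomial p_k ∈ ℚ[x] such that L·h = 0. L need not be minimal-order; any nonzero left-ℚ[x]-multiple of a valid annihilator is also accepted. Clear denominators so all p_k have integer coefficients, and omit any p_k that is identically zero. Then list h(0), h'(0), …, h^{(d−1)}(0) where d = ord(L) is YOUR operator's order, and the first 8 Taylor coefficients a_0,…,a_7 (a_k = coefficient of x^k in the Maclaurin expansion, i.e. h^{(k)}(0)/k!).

L = (-18 - 27·x - 27·x^2) + (-9 - 45·x - 81·x^2 - 54·x^3)·Dx + (-2 - 3·x - 3·x^2)·Dx^2 + (-1 - 5·x - 9·x^2 - 6·x^3)·Dx^3  (order 3).
h: a_k = 12, -3, -36, -15/2, 87/2, -189/8, 171/5, -1287/16, …
ICs: h(0) = 12, h′(0) = -3, h′′(0) = -72.

f: a_k = 0, 9, 0, -27/2, 0, 243/40, 0, -729/560, …
g: a_k = 3, 3, -3/2, 3/2, -15/8, 21/8, -63/16, 99/16, …
f+g: L₀ = lclm(L_f,L_g), ord ≤ 2+1.
h₀' ⇒ L via d/dx closure of L₀.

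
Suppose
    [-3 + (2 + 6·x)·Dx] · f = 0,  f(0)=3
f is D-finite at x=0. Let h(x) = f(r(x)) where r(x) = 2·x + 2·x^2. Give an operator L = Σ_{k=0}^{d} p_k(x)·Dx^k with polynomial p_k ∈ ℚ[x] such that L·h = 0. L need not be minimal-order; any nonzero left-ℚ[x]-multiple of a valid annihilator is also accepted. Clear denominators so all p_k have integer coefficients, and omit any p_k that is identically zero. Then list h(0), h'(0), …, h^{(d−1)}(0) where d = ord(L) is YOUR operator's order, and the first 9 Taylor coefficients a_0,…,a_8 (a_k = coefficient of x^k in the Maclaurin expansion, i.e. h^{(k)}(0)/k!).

f: a_k = 3, 9/2, -27/8, 81/16, -1215/128, 5103/256, -45927/1024, 216513/2048, -8444007/32768, …
h₀=f(r): pull back L_f along r ⇒ L₀.
L = (-3 - 6·x) + (1 + 6·x + 6·x^2)·Dx  (order 1).
h: a_k = 3, 9, -9/2, 27/2, -351/8, 1215/8, -8829/16, 33291/16, -1033479/128, …
ICs: h(0) = 3.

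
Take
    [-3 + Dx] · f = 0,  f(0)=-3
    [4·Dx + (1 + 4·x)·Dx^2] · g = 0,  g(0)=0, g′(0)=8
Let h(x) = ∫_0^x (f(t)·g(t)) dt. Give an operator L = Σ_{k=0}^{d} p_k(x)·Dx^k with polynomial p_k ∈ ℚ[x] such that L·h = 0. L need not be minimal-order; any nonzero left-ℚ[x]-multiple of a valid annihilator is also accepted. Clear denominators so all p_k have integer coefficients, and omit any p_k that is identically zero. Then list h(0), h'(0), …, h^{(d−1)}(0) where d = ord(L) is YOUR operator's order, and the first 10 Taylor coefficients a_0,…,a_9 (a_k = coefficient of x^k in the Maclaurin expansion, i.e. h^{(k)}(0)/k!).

f: a_k = -3, -9, -27/2, -27/2, -81/8, -243/40, -243/80, -729/560, -2187/4480, -729/4480, …
g: a_k = 0, 8, -16, 128/3, -128, 2048/5, -4096/3, 32768/7, -16384, 524288/9, …
h₀=f·g: eliminate ⇒ L₀, order ≤ 1·2.
Integrate: L := L₀·Dx.
L = (-3 + 36·x)·Dx + (-2 - 24·x)·Dx^2 + (1 + 4·x)·Dx^3  (order 3).
h: a_k = 0, 0, -12, -8, -23, 108/5, -863/10, 1675/7, -414129/560, 69997/30, …
ICs: h(0) = 0, h′(0) = 0, h′′(0) = -24.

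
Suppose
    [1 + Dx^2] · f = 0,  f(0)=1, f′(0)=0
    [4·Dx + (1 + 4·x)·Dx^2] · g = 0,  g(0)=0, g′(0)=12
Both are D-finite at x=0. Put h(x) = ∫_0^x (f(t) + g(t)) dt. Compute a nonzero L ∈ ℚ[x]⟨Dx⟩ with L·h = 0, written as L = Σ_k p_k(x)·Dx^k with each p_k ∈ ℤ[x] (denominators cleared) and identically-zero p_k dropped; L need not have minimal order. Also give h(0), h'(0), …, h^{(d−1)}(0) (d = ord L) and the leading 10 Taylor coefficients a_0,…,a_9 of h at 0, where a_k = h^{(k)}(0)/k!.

f: a_k = 1, 0, -1/2, 0, 1/24, 0, -1/720, 0, 1/40320, 0, …
g: a_k = 0, 12, -24, 64, -192, 3072/5, -2048, 49152/7, -24576, 262144/3, …
Sum ⇒ L₀ = lclm(L_f,L_g) in ℚ(x)⟨Dx⟩.
∫: right-multiply L₀ by Dx.
L = (388 + 32·x + 64·x^2)·Dx^2 + (33 + 140·x + 48·x^2 + 64·x^3)·Dx^3 + (388 + 32·x + 64·x^2)·Dx^4 + (33 + 140·x + 48·x^2 + 64·x^3)·Dx^5  (order 5).
h: a_k = 0, 1, 6, -49/6, 16, -4607/120, 512/5, -1474561/5040, 6144/7, -990904319/362880, …
ICs: h(0) = 0, h′(0) = 1, h′′(0) = 12, h′′′(0) = -49, h′′′′(0) = 384.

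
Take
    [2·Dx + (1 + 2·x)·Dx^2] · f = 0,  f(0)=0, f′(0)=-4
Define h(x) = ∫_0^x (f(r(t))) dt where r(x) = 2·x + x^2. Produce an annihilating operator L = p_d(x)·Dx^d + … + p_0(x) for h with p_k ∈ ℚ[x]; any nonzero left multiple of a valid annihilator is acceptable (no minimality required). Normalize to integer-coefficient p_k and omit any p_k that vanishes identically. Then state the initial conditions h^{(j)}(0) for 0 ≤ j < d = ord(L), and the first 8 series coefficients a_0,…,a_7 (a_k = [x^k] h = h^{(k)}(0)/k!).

L = (3 + 4·x + 2·x^2)·Dx^2 + (1 + 5·x + 6·x^2 + 2·x^3)·Dx^3  (order 3).
h: a_k = 0, 0, -4, 4, -20/3, 68/5, -464/15, 528/7, …
ICs: h(0) = 0, h′(0) = 0, h′′(0) = -8.

f: a_k = 0, -4, 4, -16/3, 8, -64/5, 64/3, -256/7, …
Change of var in L_f (x↦r) gives L₀.
∫: right-multiply L₀ by Dx.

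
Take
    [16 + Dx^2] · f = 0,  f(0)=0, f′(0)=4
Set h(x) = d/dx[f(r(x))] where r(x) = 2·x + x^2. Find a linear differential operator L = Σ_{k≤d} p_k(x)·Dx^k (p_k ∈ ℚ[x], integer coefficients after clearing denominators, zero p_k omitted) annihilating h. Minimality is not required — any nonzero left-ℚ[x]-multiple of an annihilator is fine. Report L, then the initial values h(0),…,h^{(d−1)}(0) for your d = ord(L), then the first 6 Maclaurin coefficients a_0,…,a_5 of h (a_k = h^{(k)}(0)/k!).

f: a_k = 0, 4, 0, -32/3, 0, 128/15, …
L₀ from L_f via x↦r, Dx↦r'^{-1}Dx.
h=h₀': d/dx-closure on L₀ ⇒ L.
L = (67 + 256·x + 384·x^2 + 256·x^3 + 64·x^4) + (-3 - 3·x)·Dx + (1 + 2·x + x^2)·Dx^2  (order 2).
h: a_k = 8, 8, -256, -512, 3136/3, 4032, …
ICs: h(0) = 8, h′(0) = 8.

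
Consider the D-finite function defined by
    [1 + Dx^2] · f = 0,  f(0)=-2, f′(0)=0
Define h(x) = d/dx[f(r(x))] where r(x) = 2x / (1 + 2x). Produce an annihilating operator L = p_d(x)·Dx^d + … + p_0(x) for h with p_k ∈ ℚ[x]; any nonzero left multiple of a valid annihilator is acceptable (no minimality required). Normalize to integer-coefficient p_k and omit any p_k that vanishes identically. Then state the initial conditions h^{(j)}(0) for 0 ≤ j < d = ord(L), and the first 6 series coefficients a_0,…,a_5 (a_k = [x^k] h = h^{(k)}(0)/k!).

L = (28 + 96·x + 96·x^2) + (12 + 72·x + 144·x^2 + 96·x^3)·Dx + (1 + 8·x + 24·x^2 + 32·x^3 + 16·x^4)·Dx^2  (order 2).
h: a_k = 0, 8, -48, 560/3, -1760/3, 24016/15, …
ICs: h(0) = 0, h′(0) = 8.

f: a_k = -2, 0, 1, 0, -1/12, 0, …
L₀ from L_f via x↦r, Dx↦r'^{-1}Dx.
h₀' ⇒ L via d/dx closure of L₀.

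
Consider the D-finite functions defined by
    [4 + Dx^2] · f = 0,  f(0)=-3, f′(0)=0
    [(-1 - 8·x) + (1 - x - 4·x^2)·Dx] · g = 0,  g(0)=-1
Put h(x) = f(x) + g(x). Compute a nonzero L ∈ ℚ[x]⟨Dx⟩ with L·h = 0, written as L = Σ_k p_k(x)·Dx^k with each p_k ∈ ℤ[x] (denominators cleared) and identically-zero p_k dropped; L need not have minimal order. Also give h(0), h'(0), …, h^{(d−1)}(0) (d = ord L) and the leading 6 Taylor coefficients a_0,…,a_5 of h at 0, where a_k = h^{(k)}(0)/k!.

f: a_k = -3, 0, 6, 0, -2, 0, …
g: a_k = -1, -1, -5, -9, -29, -65, …
h₀=f+g: left-lcm gives L₀, ord ≤ 3.
L = (-116 - 1008·x - 968·x^2 - 2688·x^3 - 640·x^4 - 1024·x^5) + (28 + 4·x - 8·x^2 - 200·x^3 - 480·x^4 - 384·x^5 - 512·x^6)·Dx + (-29 - 252·x - 242·x^2 - 672·x^3 - 160·x^4 - 256·x^5)·Dx^2 + (7 + x - 2·x^2 - 50·x^3 - 120·x^4 - 96·x^5 - 128·x^6)·Dx^3  (order 3).
h: a_k = -4, -1, 1, -9, -31, -65, …
ICs: h(0) = -4, h′(0) = -1, h′′(0) = 2.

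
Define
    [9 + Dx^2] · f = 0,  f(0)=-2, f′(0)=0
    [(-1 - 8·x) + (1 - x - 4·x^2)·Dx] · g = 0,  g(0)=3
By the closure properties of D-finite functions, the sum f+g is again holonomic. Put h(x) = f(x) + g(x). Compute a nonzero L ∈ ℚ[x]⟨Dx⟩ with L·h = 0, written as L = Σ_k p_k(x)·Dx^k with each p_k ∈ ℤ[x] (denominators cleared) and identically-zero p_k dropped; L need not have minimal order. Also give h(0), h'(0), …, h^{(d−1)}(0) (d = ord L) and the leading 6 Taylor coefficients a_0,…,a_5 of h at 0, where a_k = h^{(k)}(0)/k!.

L = (-567 - 4806·x - 3321·x^2 - 9936·x^3 - 6480·x^4 - 10368·x^5) + (171 - 117·x - 441·x^2 + 135·x^3 - 540·x^4 - 3888·x^5 - 5184·x^6)·Dx + (-63 - 534·x - 369·x^2 - 1104·x^3 - 720·x^4 - 1152·x^5)·Dx^2 + (19 - 13·x - 49·x^2 + 15·x^3 - 60·x^4 - 432·x^5 - 576·x^6)·Dx^3  (order 3).
h: a_k = 1, 3, 24, 27, 321/4, 195, …
ICs: h(0) = 1, h′(0) = 3, h′′(0) = 48.

f: a_k = -2, 0, 9, 0, -27/4, 0, …
g: a_k = 3, 3, 15, 27, 87, 195, …
Sum ⇒ L₀ = lclm(L_f,L_g) in ℚ(x)⟨Dx⟩.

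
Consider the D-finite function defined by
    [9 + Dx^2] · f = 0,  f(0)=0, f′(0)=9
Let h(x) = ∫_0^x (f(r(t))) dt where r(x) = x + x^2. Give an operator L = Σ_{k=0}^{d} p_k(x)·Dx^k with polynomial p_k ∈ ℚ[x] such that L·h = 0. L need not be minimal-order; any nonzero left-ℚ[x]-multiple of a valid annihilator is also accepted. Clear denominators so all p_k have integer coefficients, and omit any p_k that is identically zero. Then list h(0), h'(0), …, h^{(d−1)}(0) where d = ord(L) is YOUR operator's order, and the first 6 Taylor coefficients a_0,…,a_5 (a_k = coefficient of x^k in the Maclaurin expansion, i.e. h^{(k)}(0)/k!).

f: a_k = 0, 9, 0, -27/2, 0, 243/40, …
L₀ from L_f via x↦r, Dx↦r'^{-1}Dx.
h=∫₀ˣh₀: take L = L₀·Dx.
L = (9 + 54·x + 108·x^2 + 72·x^3)·Dx - 2·Dx^2 + (1 + 2·x)·Dx^3  (order 3).
h: a_k = 0, 0, 9/2, 3, -27/8, -81/10, …
ICs: h(0) = 0, h′(0) = 0, h′′(0) = 9.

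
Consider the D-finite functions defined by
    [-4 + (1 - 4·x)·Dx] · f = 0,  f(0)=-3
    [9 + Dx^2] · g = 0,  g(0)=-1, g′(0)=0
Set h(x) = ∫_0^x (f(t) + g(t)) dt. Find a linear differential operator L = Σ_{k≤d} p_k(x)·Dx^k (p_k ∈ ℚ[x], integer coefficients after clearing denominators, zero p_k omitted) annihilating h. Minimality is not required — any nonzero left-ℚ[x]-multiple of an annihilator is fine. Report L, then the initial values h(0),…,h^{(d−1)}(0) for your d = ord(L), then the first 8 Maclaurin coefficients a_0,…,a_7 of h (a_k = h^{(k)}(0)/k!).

L = (3780 - 2592·x + 5184·x^2)·Dx + (-369 + 2124·x - 3888·x^2 + 5184·x^3)·Dx^2 + (420 - 288·x + 576·x^2)·Dx^3 + (-41 + 236·x - 432·x^2 + 576·x^3)·Dx^4  (order 4).
h: a_k = 0, -4, -6, -29/2, -48, -6171/40, -512, -982959/560, …
ICs: h(0) = 0, h′(0) = -4, h′′(0) = -12, h′′′(0) = -87.

f: a_k = -3, -12, -48, -192, -768, -3072, -12288, -49152, …
g: a_k = -1, 0, 9/2, 0, -27/8, 0, 81/80, 0, …
L₀ := lclm(L_f,L_g); ord L₀ ≤ 1+2.
Integrate: L := L₀·Dx.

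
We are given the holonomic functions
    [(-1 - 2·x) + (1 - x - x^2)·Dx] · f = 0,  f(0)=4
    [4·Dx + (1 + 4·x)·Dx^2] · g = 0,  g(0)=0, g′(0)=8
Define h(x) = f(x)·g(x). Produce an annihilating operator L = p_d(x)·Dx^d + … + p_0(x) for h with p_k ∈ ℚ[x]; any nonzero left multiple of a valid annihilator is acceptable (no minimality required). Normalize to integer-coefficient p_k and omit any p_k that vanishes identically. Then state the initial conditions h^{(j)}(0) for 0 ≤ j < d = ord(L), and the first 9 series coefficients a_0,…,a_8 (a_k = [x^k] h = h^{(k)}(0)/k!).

f: a_k = 4, 4, 8, 12, 20, 32, 52, 84, 136, …
g: a_k = 0, 8, -16, 128/3, -128, 2048/5, -4096/3, 32768/7, -16384, …
Product ⇒ symmetric product L₀, ord ≤ 2.
L = (6 + 16·x) + (-2 + 16·x + 20·x^2)·Dx + (-1 - 3·x + 5·x^2 + 4·x^3)·Dx^2  (order 2).
h: a_k = 0, 32, -32, 512/3, -1120/3, 21536/15, -65984/15, 551648/35, -5688224/105, …
ICs: h(0) = 0, h′(0) = 32.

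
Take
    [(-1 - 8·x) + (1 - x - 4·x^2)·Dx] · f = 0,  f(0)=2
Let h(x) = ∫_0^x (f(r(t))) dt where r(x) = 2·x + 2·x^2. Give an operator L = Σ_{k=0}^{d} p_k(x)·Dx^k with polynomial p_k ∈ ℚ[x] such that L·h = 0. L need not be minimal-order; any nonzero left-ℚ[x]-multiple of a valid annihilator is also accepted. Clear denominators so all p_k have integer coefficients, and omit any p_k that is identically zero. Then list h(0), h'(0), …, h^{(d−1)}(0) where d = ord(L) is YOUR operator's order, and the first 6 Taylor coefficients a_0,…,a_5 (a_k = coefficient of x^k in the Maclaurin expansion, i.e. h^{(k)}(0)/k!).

L = (2 + 36·x + 96·x^2 + 64·x^3)·Dx + (-1 + 2·x + 18·x^2 + 32·x^3 + 16·x^4)·Dx^2  (order 2).
h: a_k = 0, 2, 2, 44/3, 56, 280, …
ICs: h(0) = 0, h′(0) = 2.

f: a_k = 2, 2, 10, 18, 58, 130, …
f∘r: x↦r, Dx↦Dx/r' in L_f ⇒ L₀.
h=∫h₀ ⇒ L = L₀·Dx.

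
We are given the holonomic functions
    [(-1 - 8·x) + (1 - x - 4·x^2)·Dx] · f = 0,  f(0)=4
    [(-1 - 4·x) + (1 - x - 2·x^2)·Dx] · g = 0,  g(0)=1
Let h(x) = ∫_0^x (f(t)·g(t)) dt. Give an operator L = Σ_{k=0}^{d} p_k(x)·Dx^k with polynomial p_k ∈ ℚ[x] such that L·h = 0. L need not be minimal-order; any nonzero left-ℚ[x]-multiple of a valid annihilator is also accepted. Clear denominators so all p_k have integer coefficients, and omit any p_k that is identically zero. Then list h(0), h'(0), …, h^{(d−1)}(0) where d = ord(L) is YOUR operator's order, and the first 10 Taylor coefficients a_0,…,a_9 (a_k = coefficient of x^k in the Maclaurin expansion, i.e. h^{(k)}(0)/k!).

f: a_k = 4, 4, 20, 36, 116, 260, 724, 1764, 4660, 11716, …
g: a_k = 1, 1, 3, 5, 11, 21, 43, 85, 171, 341, …
h₀=f·g: eliminate ⇒ L₀, order ≤ 1·1.
∫: right-multiply L₀ by Dx.
L = (-2 - 10·x + 18·x^2 + 32·x^3)·Dx + (1 - 2·x - 5·x^2 + 6·x^3 + 8·x^4)·Dx^2  (order 2).
h: a_k = 0, 4, 4, 12, 22, 276/5, 356/3, 284, 647, 4604/3, …
ICs: h(0) = 0, h′(0) = 4.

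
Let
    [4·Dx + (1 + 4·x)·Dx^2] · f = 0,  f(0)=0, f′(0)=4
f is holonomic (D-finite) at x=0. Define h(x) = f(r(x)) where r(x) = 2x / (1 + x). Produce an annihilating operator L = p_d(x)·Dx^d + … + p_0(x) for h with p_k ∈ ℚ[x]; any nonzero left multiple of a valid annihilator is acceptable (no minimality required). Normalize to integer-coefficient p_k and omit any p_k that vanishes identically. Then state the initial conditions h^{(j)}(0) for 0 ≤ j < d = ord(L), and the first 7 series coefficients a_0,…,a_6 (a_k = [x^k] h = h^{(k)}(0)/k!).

L = (10 + 18·x)·Dx + (1 + 10·x + 9·x^2)·Dx^2  (order 2).
h: a_k = 0, 8, -40, 728/3, -1640, 59048/5, -265720/3, …
ICs: h(0) = 0, h′(0) = 8.

f: a_k = 0, 4, -8, 64/3, -64, 1024/5, -2048/3, …
f∘r: x↦r, Dx↦Dx/r' in L_f ⇒ L₀.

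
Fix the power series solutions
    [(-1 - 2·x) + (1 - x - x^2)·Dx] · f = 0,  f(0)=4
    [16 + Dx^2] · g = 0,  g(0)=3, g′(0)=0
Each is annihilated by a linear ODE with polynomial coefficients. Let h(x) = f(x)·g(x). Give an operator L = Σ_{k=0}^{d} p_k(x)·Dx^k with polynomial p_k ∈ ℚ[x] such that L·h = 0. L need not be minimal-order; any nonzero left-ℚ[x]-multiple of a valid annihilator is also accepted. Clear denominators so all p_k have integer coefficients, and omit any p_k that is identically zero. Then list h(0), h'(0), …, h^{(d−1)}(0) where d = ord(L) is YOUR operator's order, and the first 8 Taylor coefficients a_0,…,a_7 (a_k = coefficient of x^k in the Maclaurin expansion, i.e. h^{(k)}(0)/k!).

L = (-14 + 16·x + 16·x^2) + (2 + 4·x)·Dx + (-1 + x + x^2)·Dx^2  (order 2).
h: a_k = 12, 12, -72, -60, -4, -64, -2044/15, -3004/15, …
ICs: h(0) = 12, h′(0) = 12.

f: a_k = 4, 4, 8, 12, 20, 32, 52, 84, …
g: a_k = 3, 0, -24, 0, 32, 0, -256/15, 0, …
h₀=f·g: eliminate ⇒ L₀, order ≤ 1·2.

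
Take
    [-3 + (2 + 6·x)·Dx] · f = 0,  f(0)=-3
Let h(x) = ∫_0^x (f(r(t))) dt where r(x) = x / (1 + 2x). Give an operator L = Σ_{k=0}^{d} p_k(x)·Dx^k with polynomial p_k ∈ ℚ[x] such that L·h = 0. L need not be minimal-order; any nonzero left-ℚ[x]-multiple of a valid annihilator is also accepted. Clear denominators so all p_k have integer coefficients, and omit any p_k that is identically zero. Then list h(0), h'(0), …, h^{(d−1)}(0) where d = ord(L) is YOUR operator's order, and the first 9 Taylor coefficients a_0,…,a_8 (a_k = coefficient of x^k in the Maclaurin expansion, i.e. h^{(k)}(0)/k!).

f: a_k = -3, -9/2, 27/8, -81/16, 1215/128, -5103/256, 45927/1024, -216513/2048, 8444007/32768, …
f∘r: x↦r, Dx↦Dx/r' in L_f ⇒ L₀.
Integrate: L := L₀·Dx.
L = -3·Dx + (2 + 14·x + 20·x^2)·Dx^2  (order 2).
h: a_k = 0, -3, -9/4, 33/8, -585/64, 2979/128, -33909/512, 1477503/7168, -11283849/16384, …
ICs: h(0) = 0, h′(0) = -3.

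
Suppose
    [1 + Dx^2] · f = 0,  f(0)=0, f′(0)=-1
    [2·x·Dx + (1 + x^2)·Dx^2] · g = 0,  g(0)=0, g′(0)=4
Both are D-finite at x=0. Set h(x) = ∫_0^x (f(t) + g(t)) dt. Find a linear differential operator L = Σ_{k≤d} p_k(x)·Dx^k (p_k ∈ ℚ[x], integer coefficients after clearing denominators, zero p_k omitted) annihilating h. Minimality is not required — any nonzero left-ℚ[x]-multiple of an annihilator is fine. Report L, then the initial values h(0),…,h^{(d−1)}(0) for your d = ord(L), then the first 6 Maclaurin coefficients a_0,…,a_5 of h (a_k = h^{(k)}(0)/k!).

f: a_k = 0, -1, 0, 1/6, 0, -1/120, …
g: a_k = 0, 4, 0, -4/3, 0, 4/5, …
Sum ⇒ L₀ = lclm(L_f,L_g) in ℚ(x)⟨Dx⟩.
∫: right-multiply L₀ by Dx.
L = (-22·x + 28·x^3 + 2·x^5)·Dx^2 + (-1 + 7·x^2 + 9·x^4 + x^6)·Dx^3 + (-22·x + 28·x^3 + 2·x^5)·Dx^4 + (-1 + 7·x^2 + 9·x^4 + x^6)·Dx^5  (order 5).
h: a_k = 0, 0, 3/2, 0, -7/24, 0, …
ICs: h(0) = 0, h′(0) = 0, h′′(0) = 3, h′′′(0) = 0, h′′′′(0) = -7.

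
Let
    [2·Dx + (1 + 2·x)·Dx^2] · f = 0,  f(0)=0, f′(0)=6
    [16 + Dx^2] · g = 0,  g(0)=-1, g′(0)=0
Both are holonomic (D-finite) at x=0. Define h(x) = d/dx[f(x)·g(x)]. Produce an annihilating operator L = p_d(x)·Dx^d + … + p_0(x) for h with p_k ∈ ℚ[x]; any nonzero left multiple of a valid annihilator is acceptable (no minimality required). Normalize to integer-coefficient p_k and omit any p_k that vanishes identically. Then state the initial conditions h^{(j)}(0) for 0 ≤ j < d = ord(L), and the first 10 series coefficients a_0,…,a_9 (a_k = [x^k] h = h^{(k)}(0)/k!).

L = (-896 + 28672·x + 282624·x^2 + 1032192·x^3 + 1826816·x^4 + 1572864·x^5 + 524288·x^6) + (576 + 12416·x + 66560·x^2 + 153600·x^3 + 163840·x^4 + 65536·x^5)·Dx + (280 + 6592·x + 44480·x^2 + 141312·x^3 + 234496·x^4 + 196608·x^5 + 65536·x^6)·Dx^2 + (36 + 776·x + 4160·x^2 + 9600·x^3 + 10240·x^4 + 4096·x^5)·Dx^3 + (21 + 300·x + 1676·x^2 + 4800·x^3 + 7520·x^4 + 6144·x^5 + 2048·x^6)·Dx^4  (order 4).
h: a_k = -6, 12, 120, -144, -96, 0, 1664/5, -7936/15, 31232/35, -37376/21, …
ICs: h(0) = -6, h′(0) = 12, h′′(0) = 240, h′′′(0) = -864.

f: a_k = 0, 6, -6, 8, -12, 96/5, -32, 384/7, -96, 512/3, …
g: a_k = -1, 0, 8, 0, -32/3, 0, 256/45, 0, -512/315, 0, …
f·g: L₀ = L_f ⊗_s L_g, ord ≤ 2·2.
h₀' ⇒ L via d/dx closure of L₀.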